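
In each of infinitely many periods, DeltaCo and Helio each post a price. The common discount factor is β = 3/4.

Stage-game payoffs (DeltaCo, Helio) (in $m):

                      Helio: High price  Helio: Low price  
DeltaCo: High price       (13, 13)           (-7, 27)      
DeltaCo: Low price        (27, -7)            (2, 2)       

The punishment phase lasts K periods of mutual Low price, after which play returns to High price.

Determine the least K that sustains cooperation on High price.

Need Σ_{k=1}^{K} β^k ≥ (27−13)/(13−2) = 1.2727 at β = 3/4.
At K = 1 the sum is 0.7500 < 1.2727; at K = 2 it is 1.3125 ≥ 1.2727.
So the minimum punishment length is K = 2.

2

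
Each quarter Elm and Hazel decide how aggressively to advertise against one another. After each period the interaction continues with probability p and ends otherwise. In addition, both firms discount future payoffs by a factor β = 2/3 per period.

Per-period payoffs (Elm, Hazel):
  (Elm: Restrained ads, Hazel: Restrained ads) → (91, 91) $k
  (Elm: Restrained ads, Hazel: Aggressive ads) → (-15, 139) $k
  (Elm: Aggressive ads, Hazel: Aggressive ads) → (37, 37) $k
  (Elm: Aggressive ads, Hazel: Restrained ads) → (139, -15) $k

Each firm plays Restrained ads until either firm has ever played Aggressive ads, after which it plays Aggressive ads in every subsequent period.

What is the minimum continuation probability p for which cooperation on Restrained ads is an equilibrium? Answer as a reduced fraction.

12/17

With continuation probability p and discount β, the effective per-period discount factor is βp.
Grim-trigger IC: βp ≥ (139−91)/(139−37) = 8/17.
So p ≥ (8/17)/(2/3) = 12/17.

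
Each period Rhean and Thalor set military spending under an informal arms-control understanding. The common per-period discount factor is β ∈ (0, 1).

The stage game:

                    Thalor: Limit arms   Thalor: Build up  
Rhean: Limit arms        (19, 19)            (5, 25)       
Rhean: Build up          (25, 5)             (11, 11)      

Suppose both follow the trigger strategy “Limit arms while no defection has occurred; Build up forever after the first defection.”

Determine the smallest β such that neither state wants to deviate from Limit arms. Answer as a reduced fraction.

3/7

19/(1−β) ≥ 25 + 11β/(1−β)
19 ≥ 25 − 14β
β ≥ 6/14 = 3/7.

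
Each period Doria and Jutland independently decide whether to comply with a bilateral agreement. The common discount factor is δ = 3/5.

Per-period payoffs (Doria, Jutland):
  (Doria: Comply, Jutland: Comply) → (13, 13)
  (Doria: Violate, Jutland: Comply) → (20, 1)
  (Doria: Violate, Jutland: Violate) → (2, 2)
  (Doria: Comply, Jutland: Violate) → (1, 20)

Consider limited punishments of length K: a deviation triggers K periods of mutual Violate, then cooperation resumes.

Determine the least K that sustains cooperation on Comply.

IC: δ(1−δ^K)/(1−δ) ≥ (20−13)/(13−2) = 7/11.
With δ = 3/5: need 1 − δ^K ≥ 7/11·(1−3/5)/(3/5), i.e. δ^K ≤ 0.5758.
Since (3/5)^1 = 0.6000 and (3/5)^2 = 0.3600, the smallest such K is 2.

2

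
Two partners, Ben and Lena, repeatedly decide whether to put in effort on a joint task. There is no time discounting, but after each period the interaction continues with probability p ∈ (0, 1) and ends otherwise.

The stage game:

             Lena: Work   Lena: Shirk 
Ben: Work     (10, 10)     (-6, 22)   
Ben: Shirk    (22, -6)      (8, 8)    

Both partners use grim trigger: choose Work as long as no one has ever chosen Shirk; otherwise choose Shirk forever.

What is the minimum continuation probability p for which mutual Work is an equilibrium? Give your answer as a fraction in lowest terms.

With no time discounting, the continuation probability p plays the role of the discount factor.
Grim-trigger IC: 10/(1−p) ≥ 22 + 8p/(1−p) ⇒ p ≥ (22−10)/(22−8) = 6/7.

6/7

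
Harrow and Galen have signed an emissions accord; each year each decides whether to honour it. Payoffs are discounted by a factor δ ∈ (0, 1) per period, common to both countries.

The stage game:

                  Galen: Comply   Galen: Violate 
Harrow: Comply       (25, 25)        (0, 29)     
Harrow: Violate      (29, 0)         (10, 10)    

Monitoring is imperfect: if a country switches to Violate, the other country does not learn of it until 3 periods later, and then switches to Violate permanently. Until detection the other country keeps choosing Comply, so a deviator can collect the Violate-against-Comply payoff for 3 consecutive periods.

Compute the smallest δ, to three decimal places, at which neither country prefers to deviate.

0.595

A deviator earns 29 for 3 periods, then 10 forever; cooperating earns 25 forever. Multiplying the IC by (1−δ):
25 ≥ 29(1−δ^3) + 10δ^3, so 19·δ^3 ≥ 4 and δ^3 ≥ 4/19.
δ ≥ (4/19)^(1/3) ≈ 0.595.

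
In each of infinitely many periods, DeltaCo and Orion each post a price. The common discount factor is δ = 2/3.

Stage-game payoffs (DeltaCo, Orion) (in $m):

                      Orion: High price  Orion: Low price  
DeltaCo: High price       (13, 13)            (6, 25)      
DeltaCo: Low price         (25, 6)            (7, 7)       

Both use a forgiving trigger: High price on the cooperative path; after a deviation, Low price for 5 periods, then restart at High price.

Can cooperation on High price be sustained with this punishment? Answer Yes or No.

No

Comparing payoff streams over the 6 periods until play realigns: cooperate → 13(1+δ+…+δ^5); deviate → 25 + 7(δ+…+δ^5).
Cooperation is sustained iff (13−7)(δ+…+δ^5) ≥ 25−13.
δ+…+δ^5 = 2/3·(1−(2/3)^5)/(1−2/3) = 1.7366, and (25−13)/(13−7) = 2.0000.
1.7366 < 2.0000, so cooperation is not sustainable.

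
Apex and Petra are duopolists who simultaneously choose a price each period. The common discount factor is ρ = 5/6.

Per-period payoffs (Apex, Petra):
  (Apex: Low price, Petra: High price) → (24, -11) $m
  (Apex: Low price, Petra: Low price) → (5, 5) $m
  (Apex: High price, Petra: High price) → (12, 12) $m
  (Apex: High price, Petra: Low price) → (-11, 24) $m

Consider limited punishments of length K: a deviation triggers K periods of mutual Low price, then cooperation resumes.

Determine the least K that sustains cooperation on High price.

IC: ρ(1−ρ^K)/(1−ρ) ≥ (24−12)/(12−5) = 12/7.
With ρ = 5/6: need 1 − ρ^K ≥ 12/7·(1−5/6)/(5/6), i.e. ρ^K ≤ 0.6571.
Since (5/6)^2 = 0.6944 and (5/6)^3 = 0.5787, the smallest such K is 3.

3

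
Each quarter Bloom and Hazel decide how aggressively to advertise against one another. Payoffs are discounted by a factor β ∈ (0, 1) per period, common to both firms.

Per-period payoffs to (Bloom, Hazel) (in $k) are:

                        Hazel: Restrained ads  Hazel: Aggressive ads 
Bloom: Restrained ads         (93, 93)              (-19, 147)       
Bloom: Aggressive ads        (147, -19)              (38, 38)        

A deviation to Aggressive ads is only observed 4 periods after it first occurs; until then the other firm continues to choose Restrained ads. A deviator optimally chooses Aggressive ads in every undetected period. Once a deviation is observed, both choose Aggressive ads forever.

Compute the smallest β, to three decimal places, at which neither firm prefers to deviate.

The best deviation is to choose Aggressive ads for all 4 undetected periods, earning 147 each, then 38 forever once detected.
Deviation value: 147(1−β^4)/(1−β) + 38β^4/(1−β); cooperation value: 93/(1−β).
IC: 93 ≥ 147(1−β^4) + 38β^4 = 147 − 109β^4.
So β^4 ≥ 54/109, giving β ≥ (54/109)^(1/4) ≈ 0.839.

0.839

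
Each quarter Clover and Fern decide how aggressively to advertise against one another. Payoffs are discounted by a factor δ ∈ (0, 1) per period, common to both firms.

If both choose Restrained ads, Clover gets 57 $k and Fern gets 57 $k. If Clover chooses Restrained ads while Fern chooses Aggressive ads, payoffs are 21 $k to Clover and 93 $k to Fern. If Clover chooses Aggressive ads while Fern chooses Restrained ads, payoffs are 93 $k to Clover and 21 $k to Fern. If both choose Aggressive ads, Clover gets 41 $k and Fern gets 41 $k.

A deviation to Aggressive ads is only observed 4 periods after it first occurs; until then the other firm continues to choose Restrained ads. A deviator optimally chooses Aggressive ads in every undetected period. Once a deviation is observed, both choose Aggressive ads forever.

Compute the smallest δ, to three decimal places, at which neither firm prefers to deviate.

0.912

Deviating for the 4 undetected periods gains 93−57 = 36 per period over cooperation, then loses 57−41 = 16 per period forever once punishment starts.
Gain: 36(1 + δ + … + δ^3); loss: 16·δ^4/(1−δ).
No profitable deviation ⇔ 36(1−δ^4) ≤ 16·δ^4, i.e. δ^4 ≥ 36/(36+16) = 9/13.
Hence δ ≥ (9/13)^(1/4) ≈ 0.912.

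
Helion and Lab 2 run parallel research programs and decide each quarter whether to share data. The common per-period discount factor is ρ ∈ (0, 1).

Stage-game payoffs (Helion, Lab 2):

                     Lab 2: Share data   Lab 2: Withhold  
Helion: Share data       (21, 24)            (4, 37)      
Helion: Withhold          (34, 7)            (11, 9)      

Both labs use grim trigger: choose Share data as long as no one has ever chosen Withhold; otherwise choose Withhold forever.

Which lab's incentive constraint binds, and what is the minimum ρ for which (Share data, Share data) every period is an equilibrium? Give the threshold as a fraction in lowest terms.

Helion; ρ ≥ 13/23

For Helion: deviation gain 34−21 = 13, per-period punishment loss 21−11 = 10. IC gives ρ ≥ 13/23.
For Lab 2: gain 13, loss 15 per period, so ρ ≥ 13/28.
The tighter constraint is Helion's, so cooperation needs ρ ≥ 13/23.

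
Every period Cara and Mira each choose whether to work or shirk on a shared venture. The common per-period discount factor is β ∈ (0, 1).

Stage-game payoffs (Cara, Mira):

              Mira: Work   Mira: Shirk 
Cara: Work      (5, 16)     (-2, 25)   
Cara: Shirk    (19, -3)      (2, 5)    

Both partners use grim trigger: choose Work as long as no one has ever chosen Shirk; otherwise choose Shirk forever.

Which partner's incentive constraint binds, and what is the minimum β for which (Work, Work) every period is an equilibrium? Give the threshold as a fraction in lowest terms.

Cara; β ≥ 14/17

Cara's threshold: (19−5)/(19−2) = 14/17.
Mira's threshold: (25−16)/(25−5) = 9/20.
14/17 > 9/20, so Cara binds and β* = 14/17.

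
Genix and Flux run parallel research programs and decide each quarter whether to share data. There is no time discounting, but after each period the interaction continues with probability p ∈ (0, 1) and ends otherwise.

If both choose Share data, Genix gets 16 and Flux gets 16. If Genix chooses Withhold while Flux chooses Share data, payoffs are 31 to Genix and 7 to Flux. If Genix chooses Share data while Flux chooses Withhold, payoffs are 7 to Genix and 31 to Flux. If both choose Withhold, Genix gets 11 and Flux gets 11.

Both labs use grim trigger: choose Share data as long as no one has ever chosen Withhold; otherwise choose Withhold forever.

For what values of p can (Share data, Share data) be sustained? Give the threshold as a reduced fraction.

With no time discounting, the continuation probability p plays the role of the discount factor.
Grim-trigger IC: 16/(1−p) ≥ 31 + 11p/(1−p) ⇒ p ≥ (31−16)/(31−11) = 3/4.

3/4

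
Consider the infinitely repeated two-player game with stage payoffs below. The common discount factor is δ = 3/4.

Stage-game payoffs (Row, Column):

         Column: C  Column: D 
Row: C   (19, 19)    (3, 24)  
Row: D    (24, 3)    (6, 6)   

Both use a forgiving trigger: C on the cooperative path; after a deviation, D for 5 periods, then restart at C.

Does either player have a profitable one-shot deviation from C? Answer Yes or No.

No

IC: δ+…+δ^5 ≥ (24−19)/(19−6) = 5/13.
At δ = 3/4: partial sum = 2.2881 ≥ 0.3846. Cooperation sustainable.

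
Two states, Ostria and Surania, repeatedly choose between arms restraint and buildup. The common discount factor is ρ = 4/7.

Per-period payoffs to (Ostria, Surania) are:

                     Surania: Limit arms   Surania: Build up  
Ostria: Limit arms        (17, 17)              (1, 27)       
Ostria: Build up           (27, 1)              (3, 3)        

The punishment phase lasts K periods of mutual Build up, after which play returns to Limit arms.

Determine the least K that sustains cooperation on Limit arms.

Need Σ_{k=1}^{K} ρ^k ≥ (27−17)/(17−3) = 0.7143 at ρ = 4/7.
At K = 1 the sum is 0.5714 < 0.7143; at K = 2 it is 0.8980 ≥ 0.7143.
So the minimum punishment length is K = 2.

2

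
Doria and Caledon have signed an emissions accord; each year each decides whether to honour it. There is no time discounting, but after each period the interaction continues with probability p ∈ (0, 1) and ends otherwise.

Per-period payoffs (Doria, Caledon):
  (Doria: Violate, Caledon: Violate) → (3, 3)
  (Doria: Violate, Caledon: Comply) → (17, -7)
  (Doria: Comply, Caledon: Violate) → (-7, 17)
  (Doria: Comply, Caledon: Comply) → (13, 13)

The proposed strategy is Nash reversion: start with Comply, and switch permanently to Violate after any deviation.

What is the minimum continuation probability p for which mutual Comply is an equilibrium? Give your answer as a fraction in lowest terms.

With no time discounting, the continuation probability p plays the role of the discount factor.
Grim-trigger IC: 13/(1−p) ≥ 17 + 3p/(1−p) ⇒ p ≥ (17−13)/(17−3) = 2/7.

2/7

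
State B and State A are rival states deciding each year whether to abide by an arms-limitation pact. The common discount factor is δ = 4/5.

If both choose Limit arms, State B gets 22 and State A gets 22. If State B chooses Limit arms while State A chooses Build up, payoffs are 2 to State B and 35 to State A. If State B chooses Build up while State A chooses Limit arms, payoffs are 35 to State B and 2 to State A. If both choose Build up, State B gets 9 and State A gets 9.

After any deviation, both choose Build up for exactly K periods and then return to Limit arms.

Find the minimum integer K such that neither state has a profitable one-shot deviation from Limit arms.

2

Need Σ_{k=1}^{K} δ^k ≥ (35−22)/(22−9) = 1.0000 at δ = 4/5.
At K = 1 the sum is 0.8000 < 1.0000; at K = 2 it is 1.4400 ≥ 1.0000.
So the minimum punishment length is K = 2.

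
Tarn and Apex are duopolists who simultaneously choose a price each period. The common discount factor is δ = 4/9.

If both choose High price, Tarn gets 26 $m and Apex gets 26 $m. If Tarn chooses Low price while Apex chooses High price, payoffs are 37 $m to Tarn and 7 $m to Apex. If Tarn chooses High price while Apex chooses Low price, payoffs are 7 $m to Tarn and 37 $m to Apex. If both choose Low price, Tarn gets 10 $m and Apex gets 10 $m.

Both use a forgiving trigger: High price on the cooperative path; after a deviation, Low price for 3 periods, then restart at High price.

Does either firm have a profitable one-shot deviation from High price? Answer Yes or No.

IC: δ+…+δ^3 ≥ (37−26)/(26−10) = 11/16.
At δ = 4/9: partial sum = 0.7298 ≥ 0.6875. Cooperation sustainable.

No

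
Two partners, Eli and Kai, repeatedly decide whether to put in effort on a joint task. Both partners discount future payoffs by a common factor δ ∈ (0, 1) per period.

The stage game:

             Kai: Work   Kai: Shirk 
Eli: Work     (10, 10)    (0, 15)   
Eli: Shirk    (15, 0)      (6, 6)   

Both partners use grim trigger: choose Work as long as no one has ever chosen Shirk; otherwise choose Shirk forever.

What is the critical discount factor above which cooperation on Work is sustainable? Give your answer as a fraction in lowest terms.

10/(1−δ) ≥ 15 + 6δ/(1−δ)
10 ≥ 15 − 9δ
δ ≥ 5/9.

5/9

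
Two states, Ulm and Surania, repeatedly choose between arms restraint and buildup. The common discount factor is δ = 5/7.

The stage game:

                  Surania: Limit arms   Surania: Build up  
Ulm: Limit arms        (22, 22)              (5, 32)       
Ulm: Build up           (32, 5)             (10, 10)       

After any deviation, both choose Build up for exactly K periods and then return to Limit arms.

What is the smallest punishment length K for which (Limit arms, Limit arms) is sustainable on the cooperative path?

2

Need Σ_{k=1}^{K} δ^k ≥ (32−22)/(22−10) = 0.8333 at δ = 5/7.
At K = 1 the sum is 0.7143 < 0.8333; at K = 2 it is 1.2245 ≥ 0.8333.
So the minimum punishment length is K = 2.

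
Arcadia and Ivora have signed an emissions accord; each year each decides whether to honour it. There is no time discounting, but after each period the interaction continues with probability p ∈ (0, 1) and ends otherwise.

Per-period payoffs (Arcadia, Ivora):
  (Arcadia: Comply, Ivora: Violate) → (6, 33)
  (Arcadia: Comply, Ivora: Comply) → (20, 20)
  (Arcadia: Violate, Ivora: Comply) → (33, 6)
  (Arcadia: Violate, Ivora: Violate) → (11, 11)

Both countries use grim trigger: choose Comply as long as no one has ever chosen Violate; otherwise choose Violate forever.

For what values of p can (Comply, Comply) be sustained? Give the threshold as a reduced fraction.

13/22

With no time discounting, the continuation probability p plays the role of the discount factor.
Grim-trigger IC: 20/(1−p) ≥ 33 + 11p/(1−p) ⇒ p ≥ (33−20)/(33−11) = 13/22.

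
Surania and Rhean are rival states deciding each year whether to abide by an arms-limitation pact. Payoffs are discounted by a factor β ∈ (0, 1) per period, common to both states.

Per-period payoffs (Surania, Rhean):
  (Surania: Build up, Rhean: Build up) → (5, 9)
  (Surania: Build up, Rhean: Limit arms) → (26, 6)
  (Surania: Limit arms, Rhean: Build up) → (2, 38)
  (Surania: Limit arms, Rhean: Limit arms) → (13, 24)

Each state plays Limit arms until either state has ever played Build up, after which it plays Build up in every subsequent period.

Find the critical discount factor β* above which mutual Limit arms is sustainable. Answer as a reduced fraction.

13/21

Surania's threshold: (26−13)/(26−5) = 13/21.
Rhean's threshold: (38−24)/(38−9) = 14/29.
13/21 > 14/29, so Surania binds and β* = 13/21.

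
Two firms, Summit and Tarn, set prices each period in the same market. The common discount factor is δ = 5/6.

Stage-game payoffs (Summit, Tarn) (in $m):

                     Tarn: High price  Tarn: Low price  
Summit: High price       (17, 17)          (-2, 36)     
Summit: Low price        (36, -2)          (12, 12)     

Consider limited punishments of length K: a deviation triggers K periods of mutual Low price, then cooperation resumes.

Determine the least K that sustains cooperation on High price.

8

Need Σ_{k=1}^{K} δ^k ≥ (36−17)/(17−12) = 3.8000 at δ = 5/6.
At K = 7 the sum is 3.6046 < 3.8000; at K = 8 it is 3.8372 ≥ 3.8000.
So the minimum punishment length is K = 8.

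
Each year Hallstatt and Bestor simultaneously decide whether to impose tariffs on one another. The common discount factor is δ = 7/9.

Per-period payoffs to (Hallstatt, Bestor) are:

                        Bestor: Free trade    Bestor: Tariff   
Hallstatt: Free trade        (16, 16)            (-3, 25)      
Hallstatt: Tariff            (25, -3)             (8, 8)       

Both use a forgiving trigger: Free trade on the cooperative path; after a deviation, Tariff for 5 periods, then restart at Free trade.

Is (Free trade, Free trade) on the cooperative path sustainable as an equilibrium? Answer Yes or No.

A one-shot deviation gives 25 now, then 8 for 5 periods, then back to 16.
Gain from deviating: (25−16) today; loss: (16−8) in each of the next 5 periods.
No-deviation condition: (16−8)(δ+…+δ^5) ≥ 25−16, i.e. δ+…+δ^5 ≥ 9/8.
At δ = 7/9: δ+…+δ^5 = 2.5038 ≥ 1.1250.
So cooperation is sustainable.

Yes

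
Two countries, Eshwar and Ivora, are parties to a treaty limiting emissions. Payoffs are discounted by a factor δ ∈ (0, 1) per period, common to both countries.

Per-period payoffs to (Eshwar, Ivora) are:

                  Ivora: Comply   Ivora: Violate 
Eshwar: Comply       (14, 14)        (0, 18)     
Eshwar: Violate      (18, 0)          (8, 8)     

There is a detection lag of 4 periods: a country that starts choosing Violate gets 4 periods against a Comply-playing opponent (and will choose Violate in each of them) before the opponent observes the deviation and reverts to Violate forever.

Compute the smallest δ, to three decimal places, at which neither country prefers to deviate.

A deviator earns 18 for 4 periods, then 8 forever; cooperating earns 14 forever. Multiplying the IC by (1−δ):
14 ≥ 18(1−δ^4) + 8δ^4, so 10·δ^4 ≥ 4 and δ^4 ≥ 2/5.
δ ≥ (2/5)^(1/4) ≈ 0.795.

0.795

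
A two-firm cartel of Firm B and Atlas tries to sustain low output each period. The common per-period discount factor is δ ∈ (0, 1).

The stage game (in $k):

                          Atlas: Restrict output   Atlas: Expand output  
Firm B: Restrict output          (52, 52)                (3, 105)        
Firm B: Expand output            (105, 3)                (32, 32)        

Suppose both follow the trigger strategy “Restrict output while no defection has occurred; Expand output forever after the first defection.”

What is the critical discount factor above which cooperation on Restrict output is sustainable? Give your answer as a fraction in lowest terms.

53/73

52/(1−δ) ≥ 105 + 32δ/(1−δ)
52 ≥ 105 − 73δ
δ ≥ 53/73.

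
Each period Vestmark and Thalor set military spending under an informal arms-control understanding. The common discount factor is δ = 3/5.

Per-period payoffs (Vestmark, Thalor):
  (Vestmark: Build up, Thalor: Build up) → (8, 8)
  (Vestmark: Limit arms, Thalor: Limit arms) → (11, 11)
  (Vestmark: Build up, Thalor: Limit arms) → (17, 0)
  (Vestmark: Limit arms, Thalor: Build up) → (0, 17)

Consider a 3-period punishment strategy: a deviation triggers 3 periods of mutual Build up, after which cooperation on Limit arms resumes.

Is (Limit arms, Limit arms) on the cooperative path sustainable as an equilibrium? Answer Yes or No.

A one-shot deviation gives 17 now, then 8 for 3 periods, then back to 11.
Gain from deviating: (17−11) today; loss: (11−8) in each of the next 3 periods.
No-deviation condition: (11−8)(δ+…+δ^3) ≥ 17−11, i.e. δ+…+δ^3 ≥ 2.
At δ = 3/5: δ+…+δ^3 = 1.1760 < 2.0000.
So cooperation is not sustainable.

No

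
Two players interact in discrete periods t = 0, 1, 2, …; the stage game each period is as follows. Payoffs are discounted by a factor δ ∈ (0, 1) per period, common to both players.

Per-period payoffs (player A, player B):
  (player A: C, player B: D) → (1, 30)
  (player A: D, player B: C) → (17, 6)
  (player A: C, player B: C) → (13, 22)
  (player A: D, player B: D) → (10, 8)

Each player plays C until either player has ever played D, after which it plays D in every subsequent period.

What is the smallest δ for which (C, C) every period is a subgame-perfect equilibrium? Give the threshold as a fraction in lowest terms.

4/7

player A: cooperation gives 13 each period; deviation gives 17 once then 10 forever.
  13/(1−δ) ≥ 17 + 10δ/(1−δ) ⇒ δ ≥ 4/7.
player B: cooperation gives 22 each period; deviation gives 30 once then 8 forever.
  δ ≥ 8/22 = 4/11.
Both must hold, so the binding constraint is player A's: δ ≥ 4/7.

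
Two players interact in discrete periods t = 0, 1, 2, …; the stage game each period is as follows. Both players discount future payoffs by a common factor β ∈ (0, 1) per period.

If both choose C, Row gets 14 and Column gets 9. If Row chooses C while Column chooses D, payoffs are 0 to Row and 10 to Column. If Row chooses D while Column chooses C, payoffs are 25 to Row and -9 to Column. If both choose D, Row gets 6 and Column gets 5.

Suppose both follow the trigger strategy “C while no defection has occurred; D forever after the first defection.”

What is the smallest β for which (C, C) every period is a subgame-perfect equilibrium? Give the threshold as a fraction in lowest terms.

Row: cooperation gives 14 each period; deviation gives 25 once then 6 forever.
  14/(1−β) ≥ 25 + 6β/(1−β) ⇒ β ≥ 11/19.
Column: cooperation gives 9 each period; deviation gives 10 once then 5 forever.
  β ≥ 1/5.
Both must hold, so the binding constraint is Row's: β ≥ 11/19.

11/19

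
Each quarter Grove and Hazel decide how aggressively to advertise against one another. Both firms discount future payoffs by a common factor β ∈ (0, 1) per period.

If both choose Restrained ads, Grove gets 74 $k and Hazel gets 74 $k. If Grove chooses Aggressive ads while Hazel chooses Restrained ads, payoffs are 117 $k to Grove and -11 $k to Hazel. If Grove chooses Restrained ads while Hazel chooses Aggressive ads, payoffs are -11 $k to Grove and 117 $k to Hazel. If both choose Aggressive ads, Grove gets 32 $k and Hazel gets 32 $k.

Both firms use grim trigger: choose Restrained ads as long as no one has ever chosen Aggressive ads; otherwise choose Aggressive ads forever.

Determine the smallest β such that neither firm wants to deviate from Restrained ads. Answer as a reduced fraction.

43/85

74/(1−β) ≥ 117 + 32β/(1−β)
74 ≥ 117 − 85β
β ≥ 43/85.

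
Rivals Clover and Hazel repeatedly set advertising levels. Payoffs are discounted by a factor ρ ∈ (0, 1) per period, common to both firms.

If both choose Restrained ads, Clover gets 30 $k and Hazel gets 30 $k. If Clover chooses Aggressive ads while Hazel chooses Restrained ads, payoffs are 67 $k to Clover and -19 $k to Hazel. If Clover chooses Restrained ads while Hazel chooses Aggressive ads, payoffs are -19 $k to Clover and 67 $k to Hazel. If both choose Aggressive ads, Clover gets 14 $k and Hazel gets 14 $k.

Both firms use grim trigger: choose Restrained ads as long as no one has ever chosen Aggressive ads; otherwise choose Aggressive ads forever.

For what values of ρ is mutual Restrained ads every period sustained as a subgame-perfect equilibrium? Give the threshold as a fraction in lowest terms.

One-period gain from deviating is 67 − 30 = 37. The loss is 30 − 14 = 16 in every subsequent period, with present value 16·ρ/(1−ρ).
Deviation is unprofitable when 16·ρ/(1−ρ) ≥ 37, i.e. ρ/(1−ρ) ≥ 37/16.
Equivalently ρ ≥ 37/(37+16) = 37/53.

37/53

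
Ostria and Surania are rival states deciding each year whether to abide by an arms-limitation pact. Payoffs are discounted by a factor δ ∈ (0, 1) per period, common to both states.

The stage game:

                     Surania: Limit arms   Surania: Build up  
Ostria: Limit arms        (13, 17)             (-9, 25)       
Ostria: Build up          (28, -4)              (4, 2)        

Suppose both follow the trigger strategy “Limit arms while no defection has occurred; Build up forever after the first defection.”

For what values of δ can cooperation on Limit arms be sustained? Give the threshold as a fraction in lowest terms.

5/8

Ostria's threshold: (28−13)/(28−4) = 5/8.
Surania's threshold: (25−17)/(25−2) = 8/23.
5/8 > 8/23, so Ostria binds and δ* = 5/8.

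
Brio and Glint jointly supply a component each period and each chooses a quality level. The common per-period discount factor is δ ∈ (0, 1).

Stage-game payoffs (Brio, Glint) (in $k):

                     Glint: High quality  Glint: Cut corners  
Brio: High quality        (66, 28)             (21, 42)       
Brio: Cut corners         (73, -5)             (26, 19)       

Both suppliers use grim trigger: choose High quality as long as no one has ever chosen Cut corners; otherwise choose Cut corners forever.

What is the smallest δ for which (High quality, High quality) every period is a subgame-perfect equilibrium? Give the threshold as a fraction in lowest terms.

Brio: cooperation gives 66 each period; deviation gives 73 once then 26 forever.
  66/(1−δ) ≥ 73 + 26δ/(1−δ) ⇒ δ ≥ 7/47.
Glint: cooperation gives 28 each period; deviation gives 42 once then 19 forever.
  δ ≥ 14/23.
Both must hold, so the binding constraint is Glint's: δ ≥ 14/23.

14/23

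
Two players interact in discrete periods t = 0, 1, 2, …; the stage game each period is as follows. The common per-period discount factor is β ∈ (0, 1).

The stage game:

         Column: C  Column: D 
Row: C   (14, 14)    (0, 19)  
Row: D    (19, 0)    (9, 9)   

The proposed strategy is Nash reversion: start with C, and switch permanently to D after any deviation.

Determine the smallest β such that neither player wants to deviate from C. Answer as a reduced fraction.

1/2

Cooperation forever yields 14 each period: 14/(1−β).
Deviating yields 19 once, then 9 forever: 19 + 9β/(1−β).
No profitable deviation requires 14/(1−β) ≥ 19 + 9β/(1−β).
Multiplying by (1−β): 14 ≥ 19(1−β) + 9β = 19 − 10β.
So 10β ≥ 5, i.e. β ≥ 5/10 = 1/2.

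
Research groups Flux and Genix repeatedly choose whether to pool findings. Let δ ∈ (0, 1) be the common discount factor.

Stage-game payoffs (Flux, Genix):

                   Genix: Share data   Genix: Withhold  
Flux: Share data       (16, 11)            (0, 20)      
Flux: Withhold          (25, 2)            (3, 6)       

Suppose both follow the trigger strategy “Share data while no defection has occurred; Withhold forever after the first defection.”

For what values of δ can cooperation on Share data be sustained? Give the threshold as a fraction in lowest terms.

9/14

Flux's threshold: (25−16)/(25−3) = 9/22.
Genix's threshold: (20−11)/(20−6) = 9/14.
9/22 < 9/14, so Genix binds and δ* = 9/14.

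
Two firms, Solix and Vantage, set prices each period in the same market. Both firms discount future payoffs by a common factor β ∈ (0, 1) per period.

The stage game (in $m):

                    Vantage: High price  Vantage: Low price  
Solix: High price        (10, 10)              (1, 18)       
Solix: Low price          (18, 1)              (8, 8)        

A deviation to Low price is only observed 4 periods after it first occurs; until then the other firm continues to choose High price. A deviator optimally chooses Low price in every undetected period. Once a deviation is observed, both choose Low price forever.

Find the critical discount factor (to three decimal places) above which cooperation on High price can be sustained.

A deviator earns 18 for 4 periods, then 8 forever; cooperating earns 10 forever. Multiplying the IC by (1−β):
10 ≥ 18(1−β^4) + 8β^4, so 10·β^4 ≥ 8 and β^4 ≥ 4/5.
β ≥ (4/5)^(1/4) ≈ 0.946.

0.946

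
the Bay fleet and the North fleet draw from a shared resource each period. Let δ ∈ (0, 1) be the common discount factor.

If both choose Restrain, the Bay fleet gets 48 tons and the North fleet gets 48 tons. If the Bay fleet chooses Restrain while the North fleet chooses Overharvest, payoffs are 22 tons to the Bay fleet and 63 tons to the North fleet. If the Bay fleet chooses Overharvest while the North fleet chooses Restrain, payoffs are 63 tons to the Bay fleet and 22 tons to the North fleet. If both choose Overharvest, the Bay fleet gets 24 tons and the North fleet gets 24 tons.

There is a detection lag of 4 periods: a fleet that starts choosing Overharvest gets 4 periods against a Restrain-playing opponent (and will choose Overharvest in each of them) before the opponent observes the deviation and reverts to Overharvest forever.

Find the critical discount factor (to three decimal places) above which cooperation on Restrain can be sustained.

0.788

Deviating for the 4 undetected periods gains 63−48 = 15 per period over cooperation, then loses 48−24 = 24 per period forever once punishment starts.
Gain: 15(1 + δ + … + δ^3); loss: 24·δ^4/(1−δ).
No profitable deviation ⇔ 15(1−δ^4) ≤ 24·δ^4, i.e. δ^4 ≥ 15/(15+24) = 5/13.
Hence δ ≥ (5/13)^(1/4) ≈ 0.788.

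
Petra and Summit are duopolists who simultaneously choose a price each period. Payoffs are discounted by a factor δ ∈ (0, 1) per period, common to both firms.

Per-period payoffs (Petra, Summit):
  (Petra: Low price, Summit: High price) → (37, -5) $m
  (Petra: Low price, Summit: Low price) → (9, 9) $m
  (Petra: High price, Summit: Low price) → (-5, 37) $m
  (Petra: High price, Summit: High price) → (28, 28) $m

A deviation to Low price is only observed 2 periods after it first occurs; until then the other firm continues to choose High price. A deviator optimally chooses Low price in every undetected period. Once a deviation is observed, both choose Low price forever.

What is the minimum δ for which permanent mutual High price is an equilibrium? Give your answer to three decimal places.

0.567

Deviating for the 2 undetected periods gains 37−28 = 9 per period over cooperation, then loses 28−9 = 19 per period forever once punishment starts.
Gain: 9(1 + δ + … + δ^1); loss: 19·δ^2/(1−δ).
No profitable deviation ⇔ 9(1−δ^2) ≤ 19·δ^2, i.e. δ^2 ≥ 9/(9+19) = 9/28.
Hence δ ≥ (9/28)^(1/2) ≈ 0.567.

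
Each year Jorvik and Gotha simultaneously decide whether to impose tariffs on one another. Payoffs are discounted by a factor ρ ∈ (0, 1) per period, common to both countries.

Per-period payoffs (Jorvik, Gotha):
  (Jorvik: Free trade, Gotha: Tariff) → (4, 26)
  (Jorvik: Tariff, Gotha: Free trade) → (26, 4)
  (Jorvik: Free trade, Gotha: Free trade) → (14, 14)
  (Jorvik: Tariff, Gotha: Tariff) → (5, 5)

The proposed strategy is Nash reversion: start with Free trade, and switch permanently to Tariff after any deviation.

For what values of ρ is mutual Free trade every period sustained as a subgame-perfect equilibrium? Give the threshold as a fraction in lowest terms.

4/7

One-period gain from deviating is 26 − 14 = 12. The loss is 14 − 5 = 9 in every subsequent period, with present value 9·ρ/(1−ρ).
Deviation is unprofitable when 9·ρ/(1−ρ) ≥ 12, i.e. ρ/(1−ρ) ≥ 4/3.
Equivalently ρ ≥ 12/(12+9) = 4/7.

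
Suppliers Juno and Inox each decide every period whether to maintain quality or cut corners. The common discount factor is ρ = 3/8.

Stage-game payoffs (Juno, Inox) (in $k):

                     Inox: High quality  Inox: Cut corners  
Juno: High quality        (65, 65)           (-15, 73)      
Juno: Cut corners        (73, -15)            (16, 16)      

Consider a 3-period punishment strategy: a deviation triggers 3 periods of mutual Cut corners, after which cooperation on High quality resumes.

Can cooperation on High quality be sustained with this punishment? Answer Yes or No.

Yes

A one-shot deviation gives 73 now, then 16 for 3 periods, then back to 65.
Gain from deviating: (73−65) today; loss: (65−16) in each of the next 3 periods.
No-deviation condition: (65−16)(ρ+…+ρ^3) ≥ 73−65, i.e. ρ+…+ρ^3 ≥ 8/49.
At ρ = 3/8: ρ+…+ρ^3 = 0.5684 ≥ 0.1633.
So cooperation is sustainable.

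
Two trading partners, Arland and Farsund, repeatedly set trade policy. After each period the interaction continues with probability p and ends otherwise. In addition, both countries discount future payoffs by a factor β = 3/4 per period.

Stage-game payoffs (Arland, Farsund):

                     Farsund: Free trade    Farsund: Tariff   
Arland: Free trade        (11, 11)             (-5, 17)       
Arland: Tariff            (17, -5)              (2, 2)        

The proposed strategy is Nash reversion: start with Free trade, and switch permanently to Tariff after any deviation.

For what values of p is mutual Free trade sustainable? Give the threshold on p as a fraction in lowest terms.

8/15

Expected continuation weight on next period's payoff is β·p = 3/4·p, which plays the role of the discount factor.
Cooperation requires 3/4·p ≥ (17−11)/(17−2) = 2/5, hence p ≥ 8/15.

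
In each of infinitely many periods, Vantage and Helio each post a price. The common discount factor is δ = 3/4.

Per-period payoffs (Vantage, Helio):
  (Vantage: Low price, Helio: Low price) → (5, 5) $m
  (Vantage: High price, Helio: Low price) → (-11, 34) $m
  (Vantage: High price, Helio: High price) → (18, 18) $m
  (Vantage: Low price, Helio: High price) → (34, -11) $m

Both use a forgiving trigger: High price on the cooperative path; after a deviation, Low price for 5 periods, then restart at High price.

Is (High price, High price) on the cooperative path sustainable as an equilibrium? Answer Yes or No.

A one-shot deviation gives 34 now, then 5 for 5 periods, then back to 18.
Gain from deviating: (34−18) today; loss: (18−5) in each of the next 5 periods.
No-deviation condition: (18−5)(δ+…+δ^5) ≥ 34−18, i.e. δ+…+δ^5 ≥ 16/13.
At δ = 3/4: δ+…+δ^5 = 2.2881 ≥ 1.2308.
So cooperation is sustainable.

Yes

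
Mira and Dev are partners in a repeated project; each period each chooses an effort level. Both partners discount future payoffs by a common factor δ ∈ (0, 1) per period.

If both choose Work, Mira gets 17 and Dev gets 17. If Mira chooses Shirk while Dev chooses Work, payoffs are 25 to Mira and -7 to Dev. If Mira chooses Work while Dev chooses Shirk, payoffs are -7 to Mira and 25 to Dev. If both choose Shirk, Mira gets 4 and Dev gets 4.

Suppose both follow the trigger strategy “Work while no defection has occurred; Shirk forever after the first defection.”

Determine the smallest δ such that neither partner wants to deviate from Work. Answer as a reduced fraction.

8/21

Under grim trigger the critical discount factor is (T−C)/(T−P) with T = 25, C = 17, P = 4.
δ* = (25−17)/(25−4) = 8/21.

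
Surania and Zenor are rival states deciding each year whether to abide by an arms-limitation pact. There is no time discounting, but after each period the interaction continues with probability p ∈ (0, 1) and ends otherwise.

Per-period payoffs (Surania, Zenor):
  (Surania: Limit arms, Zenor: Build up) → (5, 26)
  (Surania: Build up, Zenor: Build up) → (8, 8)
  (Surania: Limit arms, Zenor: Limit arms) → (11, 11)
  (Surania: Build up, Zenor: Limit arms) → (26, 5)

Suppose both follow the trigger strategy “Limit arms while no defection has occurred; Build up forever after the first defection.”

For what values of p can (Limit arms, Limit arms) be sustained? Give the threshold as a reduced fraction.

5/6

With no time discounting, the continuation probability p plays the role of the discount factor.
Grim-trigger IC: 11/(1−p) ≥ 26 + 8p/(1−p) ⇒ p ≥ (26−11)/(26−8) = 5/6.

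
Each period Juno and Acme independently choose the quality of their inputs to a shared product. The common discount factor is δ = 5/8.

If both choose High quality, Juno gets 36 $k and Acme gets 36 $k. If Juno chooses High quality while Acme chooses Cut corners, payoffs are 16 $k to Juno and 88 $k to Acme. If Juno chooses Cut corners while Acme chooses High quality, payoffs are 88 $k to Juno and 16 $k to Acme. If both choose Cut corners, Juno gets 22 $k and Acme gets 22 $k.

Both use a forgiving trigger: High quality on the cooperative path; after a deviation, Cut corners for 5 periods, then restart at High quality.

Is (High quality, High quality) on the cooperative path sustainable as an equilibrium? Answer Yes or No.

No

A one-shot deviation gives 88 now, then 22 for 5 periods, then back to 36.
Gain from deviating: (88−36) today; loss: (36−22) in each of the next 5 periods.
No-deviation condition: (36−22)(δ+…+δ^5) ≥ 88−36, i.e. δ+…+δ^5 ≥ 26/7.
At δ = 5/8: δ+…+δ^5 = 1.5077 < 3.7143.
So cooperation is not sustainable.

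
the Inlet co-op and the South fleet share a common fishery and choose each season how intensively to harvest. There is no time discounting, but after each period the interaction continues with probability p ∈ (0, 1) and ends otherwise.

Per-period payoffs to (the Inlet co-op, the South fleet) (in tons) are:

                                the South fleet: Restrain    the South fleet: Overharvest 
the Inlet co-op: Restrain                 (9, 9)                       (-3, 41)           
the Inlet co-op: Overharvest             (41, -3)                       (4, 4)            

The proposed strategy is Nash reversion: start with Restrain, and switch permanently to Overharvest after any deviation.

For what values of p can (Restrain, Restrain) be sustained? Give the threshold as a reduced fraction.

32/37

With no time discounting, the continuation probability p plays the role of the discount factor.
Grim-trigger IC: 9/(1−p) ≥ 41 + 4p/(1−p) ⇒ p ≥ (41−9)/(41−4) = 32/37.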